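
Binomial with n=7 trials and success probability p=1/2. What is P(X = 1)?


P(X=1) = C(7,1) * p^1 * (1-p)^6
= 7 * 1/2 * 1/64
= 7/128

7/128


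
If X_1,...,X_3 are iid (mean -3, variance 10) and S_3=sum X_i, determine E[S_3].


E[S_n] = n*E[X_1] = 3*-3 = -9

-9


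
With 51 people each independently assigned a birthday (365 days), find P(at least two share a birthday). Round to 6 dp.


P(all different) = prod((365-i)/365 for i=0..50) = 0.025568
P(at least one match) = 1 - 0.025568 = 0.974432

0.974432


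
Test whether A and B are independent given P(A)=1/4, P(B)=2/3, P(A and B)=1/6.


P(A)*P(B) = 1/4*2/3 = 1/6
P(A∩B) = 1/6, which equals P(A)P(B), so independent

Yes, A and B are independent


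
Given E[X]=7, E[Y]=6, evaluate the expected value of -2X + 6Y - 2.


E[-2X + 6Y - 2] = -2*E[X] + 6*E[Y] - 2
= (-2)*(7) + (6)*(6) + (-2)
= -14 + 36 - 2 = 20

20


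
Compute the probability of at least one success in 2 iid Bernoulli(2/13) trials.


P(at least one) = 1 - P(none)
P(none) = (1 - 2/13)^2 = (11/13)^2 = 121/169
P(at least one) = 1 - 121/169 = 48/169

48/169


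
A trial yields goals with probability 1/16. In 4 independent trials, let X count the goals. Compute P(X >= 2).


P(X>=2) = P(X=2) + P(X=3) + P(X=4)
= 675/32768 + 15/16384 + 1/65536
= 1411/65536

1411/65536


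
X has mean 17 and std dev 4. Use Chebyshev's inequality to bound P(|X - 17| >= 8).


k = 8/4 = 2
Chebyshev: P(|X-mu| >= k*sigma) <= 1/k^2 = 1/2^2 = 1/4

1/4


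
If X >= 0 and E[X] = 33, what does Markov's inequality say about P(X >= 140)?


Markov: P(X >= a) <= E[X]/a
P(X >= 140) <= 33/140

33/140


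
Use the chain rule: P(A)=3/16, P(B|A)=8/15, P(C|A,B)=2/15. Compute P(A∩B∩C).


P(A∩B∩C) = P(A) * P(B|A) * P(C|A∩B)
= 3/16 * 8/15 * 2/15
= 1/10 * 2/15 = 1/75

1/75


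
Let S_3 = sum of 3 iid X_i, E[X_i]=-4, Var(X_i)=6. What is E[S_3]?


E[S_n] = n*E[X_1] = 3*-4 = -12

-12


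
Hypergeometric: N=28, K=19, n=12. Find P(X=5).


P(X=5) = C(19,5)*C(9,7) / C(28,12)
= 11628*36 / 30421755
= 418608/30421755 = 144/10465

144/10465


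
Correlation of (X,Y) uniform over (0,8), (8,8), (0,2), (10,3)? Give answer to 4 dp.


Cov(X,Y) = -0.1250, Var(X) = 20.7500, Var(Y) = 7.6875
rho = Cov/(sqrt(VarX)*sqrt(VarY)) = -0.0099

-0.0099


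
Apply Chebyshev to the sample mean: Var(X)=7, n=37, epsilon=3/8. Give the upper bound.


Var(Xbar) = Var(X)/n = 7/37
Chebyshev: P(|Xbar-mu| >= 3/8) <= Var(Xbar)/(3/8)^2 = (7/37)/(9/64) = 448/333
Bound exceeds 1, so trivial bound: 1

1


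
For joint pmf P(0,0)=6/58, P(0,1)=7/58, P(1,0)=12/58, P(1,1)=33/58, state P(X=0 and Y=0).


Read from table: P(X=0, Y=0) = 6/58 = 3/29

3/29


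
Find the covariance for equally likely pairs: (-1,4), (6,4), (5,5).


E[X]=10/3, E[Y]=13/3, E[XY]=15
Cov(X,Y) = E[XY] - E[X]E[Y] = 15 - 10/3*13/3 = 5/9

5/9


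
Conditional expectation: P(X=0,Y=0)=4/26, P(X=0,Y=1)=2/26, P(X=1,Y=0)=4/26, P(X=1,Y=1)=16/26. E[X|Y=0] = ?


P(Y=0) = 8/26
E[X|Y=0] = (0*4 + 1*4)/8 = 4/8 = 1/2

1/2


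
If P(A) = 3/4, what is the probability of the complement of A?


P(A') = 1 - P(A) = 1 - 3/4 = 1/4

1/4


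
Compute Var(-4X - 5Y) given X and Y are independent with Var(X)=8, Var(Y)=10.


Independence => Cov(X,Y)=0
Var(-4X - 5Y) = (-4)^2*Var(X) + (-5)^2*Var(Y)
= 16*8 + 25*10 = 378

378


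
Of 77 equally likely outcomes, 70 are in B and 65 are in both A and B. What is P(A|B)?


P(A|B) = P(A∩B)/P(B) = (65/77)/(70/77) = 65/70 = 13/14

13/14


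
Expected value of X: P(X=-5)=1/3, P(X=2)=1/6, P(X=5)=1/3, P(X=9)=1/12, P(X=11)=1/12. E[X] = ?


E[X] = sum(x * P(x))
= -5*1/3 + 2*1/6 + 5*1/3 + 9*1/12 + 11*1/12
= 2

2


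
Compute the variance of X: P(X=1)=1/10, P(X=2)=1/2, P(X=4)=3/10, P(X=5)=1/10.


E[X] = 14/5, E[X^2] = 47/5
Var(X) = E[X^2] - (E[X])^2 = 47/5 - (14/5)^2 = 39/25

39/25


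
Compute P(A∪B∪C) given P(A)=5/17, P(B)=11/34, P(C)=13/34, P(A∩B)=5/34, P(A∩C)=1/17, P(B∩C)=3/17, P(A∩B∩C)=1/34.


P(A∪B∪C) = P(A)+P(B)+P(C) - P(AB)-P(AC)-P(BC) + P(ABC)
= 5/17+11/34+13/34 - 5/34-1/17-3/17 + 1/34
= 11/17

11/17


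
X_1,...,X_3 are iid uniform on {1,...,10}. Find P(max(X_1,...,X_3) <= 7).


P(max <= 7) = P(all X_i <= 7) = (P(X_1 <= 7))^3
= (7/10)^3 = 343/1000

343/1000


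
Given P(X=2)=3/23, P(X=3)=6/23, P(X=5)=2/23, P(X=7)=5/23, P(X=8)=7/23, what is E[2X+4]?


E[2X+4] = sum(g(x)*P(x))
= 8*3/23 + 10*6/23 + 14*2/23 + 18*5/23 + 20*7/23
= 342/23

342/23


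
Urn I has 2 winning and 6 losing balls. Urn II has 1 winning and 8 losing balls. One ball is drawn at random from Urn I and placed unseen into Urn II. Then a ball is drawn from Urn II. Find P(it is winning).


P(transfer winning) = 2/8 = 1/4; P(transfer losing) = 3/4
If winning transferred: Urn II has 2 winning of 10, so P(winning|winning moved) = 1/5
If losing transferred: Urn II has 1 winning of 10, so P(winning|losing moved) = 1/10
By total probability: P(winning) = 1/4*1/5 + 3/4*1/10 = 1/8

1/8


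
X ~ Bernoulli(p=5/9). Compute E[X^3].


For Bernoulli: X in {0,1}
E[X^3] = 0^3*(1-5/9) + 1^3*5/9 = 5/9

5/9


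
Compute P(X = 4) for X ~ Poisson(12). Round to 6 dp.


P(X=4) = e^(-12) * 12^4 / 4!
≈ 0.000006144212353 * 20736 / 24
≈ 0.005309

0.005309


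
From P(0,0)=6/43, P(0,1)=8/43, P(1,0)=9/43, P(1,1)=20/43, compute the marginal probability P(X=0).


P(X=0) = P(0,0)+P(0,1) = 6/43 + 8/43 = 14/43

14/43


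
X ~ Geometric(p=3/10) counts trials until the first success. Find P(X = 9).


P(X=9) = (1-p)^8 * p = (7/10)^8 * 3/10
= 5764801/100000000 * 3/10 = 17294403/1000000000

17294403/1000000000


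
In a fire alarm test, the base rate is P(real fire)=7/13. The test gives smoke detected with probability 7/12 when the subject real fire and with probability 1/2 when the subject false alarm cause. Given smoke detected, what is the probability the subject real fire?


P(A) = P(A|B)P(B) + P(A|B')P(B') = 7/12*7/13 + 1/2*6/13 = 85/156
P(B|A) = P(A|B)P(B)/P(A) = (49/156)/(85/156) = 49/85

49/85


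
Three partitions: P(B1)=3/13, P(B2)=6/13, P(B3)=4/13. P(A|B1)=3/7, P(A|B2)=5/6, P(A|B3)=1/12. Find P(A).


P(A) = P(A|B1)P(B1) + P(A|B2)P(B2) + P(A|B3)P(B3)
= 3/7*3/13 + 5/6*6/13 + 1/12*4/13
= 9/91 + 5/13 + 1/39 = 139/273

139/273


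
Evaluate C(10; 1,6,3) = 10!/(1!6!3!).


10! = 3628800
Denominator: 1!=1 * 6!=720 * 3!=6
Coefficient = 3628800 / 4320 = 840

840


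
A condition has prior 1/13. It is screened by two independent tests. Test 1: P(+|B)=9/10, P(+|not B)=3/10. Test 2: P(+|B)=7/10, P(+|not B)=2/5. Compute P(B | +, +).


After test 1: P(+) = 9/10*1/13 + 3/10*12/13 = 9/26
P(B|+) = (9/130)/(9/26) = 1/5
After test 2 (use post1 as new prior): P(+) = 7/10*1/5 + 2/5*4/5 = 23/50
P(B|+,+) = (7/50)/(23/50) = 7/23

7/23


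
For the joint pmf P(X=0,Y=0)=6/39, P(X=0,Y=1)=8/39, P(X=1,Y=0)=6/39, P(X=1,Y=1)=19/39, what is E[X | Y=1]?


P(Y=1) = 27/39
E[X|Y=1] = (0*8 + 1*19)/27 = 19/27

19/27


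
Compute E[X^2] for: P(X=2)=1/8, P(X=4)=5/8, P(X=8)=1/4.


E[X^2] = sum(x^2 * P(x))
= 4*1/8 + 16*5/8 + 64*1/4
= 53/2

53/2


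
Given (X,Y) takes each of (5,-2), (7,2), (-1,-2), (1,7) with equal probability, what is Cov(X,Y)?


E[X]=3, E[Y]=5/4, E[XY]=13/4
Cov(X,Y) = E[XY] - E[X]E[Y] = 13/4 - 3*5/4 = -1/2

-1/2


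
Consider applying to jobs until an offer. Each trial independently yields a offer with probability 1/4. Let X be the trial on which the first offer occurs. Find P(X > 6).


P(X > 6) = P(first 6 trials all fail) = (1-p)^6 = (3/4)^6 = 729/4096

729/4096


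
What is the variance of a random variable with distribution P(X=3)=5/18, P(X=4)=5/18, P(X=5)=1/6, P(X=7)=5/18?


E[X] = 85/18, E[X^2] = 445/18
Var(X) = E[X^2] - (E[X])^2 = 445/18 - (85/18)^2 = 785/324

785/324


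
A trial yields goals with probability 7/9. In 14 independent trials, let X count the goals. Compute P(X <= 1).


P(X<=1) = P(X=0) + P(X=1)
= 16384/22876792454961 + 802816/22876792454961
= 819200/22876792454961

819200/22876792454961


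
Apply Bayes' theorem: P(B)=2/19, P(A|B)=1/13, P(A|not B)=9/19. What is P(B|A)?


P(A) = P(A|B)P(B) + P(A|B')P(B') = 1/13*2/19 + 9/19*17/19 = 2027/4693
P(B|A) = P(A|B)P(B)/P(A) = (2/247)/(2027/4693) = 38/2027

38/2027


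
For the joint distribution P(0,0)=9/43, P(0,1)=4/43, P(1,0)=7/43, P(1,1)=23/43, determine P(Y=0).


P(Y=0) = P(0,0)+P(1,0) = 9/43 + 7/43 = 16/43

16/43


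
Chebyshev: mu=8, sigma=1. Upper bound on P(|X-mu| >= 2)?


k = 2/1 = 2
Chebyshev: P(|X-mu| >= k*sigma) <= 1/k^2 = 1/2^2 = 1/4

1/4


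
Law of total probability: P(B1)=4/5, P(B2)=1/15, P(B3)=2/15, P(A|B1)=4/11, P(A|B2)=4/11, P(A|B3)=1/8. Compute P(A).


P(A) = P(A|B1)P(B1) + P(A|B2)P(B2) + P(A|B3)P(B3)
= 4/11*4/5 + 4/11*1/15 + 1/8*2/15
= 16/55 + 4/165 + 1/60 = 73/220

73/220


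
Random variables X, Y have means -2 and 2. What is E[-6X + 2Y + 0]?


E[-6X + 2Y + 0] = -6*E[X] + 2*E[Y] + 0
= (-6)*(-2) + (2)*(2) + (0)
= 12 + 4 + 0 = 16

16


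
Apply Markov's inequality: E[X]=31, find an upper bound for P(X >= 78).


Markov: P(X >= a) <= E[X]/a
P(X >= 78) <= 31/78

31/78


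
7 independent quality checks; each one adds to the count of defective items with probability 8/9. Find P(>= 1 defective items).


P(at least one) = 1 - P(none)
P(none) = (1 - 8/9)^7 = (1/9)^7 = 1/4782969
P(at least one) = 1 - 1/4782969 = 4782968/4782969

4782968/4782969


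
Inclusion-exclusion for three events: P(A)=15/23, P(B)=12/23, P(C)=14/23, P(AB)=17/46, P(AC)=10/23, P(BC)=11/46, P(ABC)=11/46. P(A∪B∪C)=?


P(A∪B∪C) = P(A)+P(B)+P(C) - P(AB)-P(AC)-P(BC) + P(ABC)
= 15/23+12/23+14/23 - 17/46-10/23-11/46 + 11/46
= 45/46

45/46


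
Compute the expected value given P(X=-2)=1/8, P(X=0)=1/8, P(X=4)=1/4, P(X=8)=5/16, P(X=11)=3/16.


E[X] = sum(x * P(x))
= -2*1/8 + 0*1/8 + 4*1/4 + 8*5/16 + 11*3/16
= 85/16

85/16


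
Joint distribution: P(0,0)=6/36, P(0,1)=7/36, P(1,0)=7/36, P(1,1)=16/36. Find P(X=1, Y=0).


Read from table: P(X=1, Y=0) = 7/36

7/36


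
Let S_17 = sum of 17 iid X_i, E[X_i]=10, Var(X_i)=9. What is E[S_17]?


E[S_n] = n*E[X_1] = 17*10 = 170

170


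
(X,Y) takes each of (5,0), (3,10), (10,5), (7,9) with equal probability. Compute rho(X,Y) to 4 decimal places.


Cov(X,Y) = -1.7500, Var(X) = 6.6875, Var(Y) = 15.5000
rho = Cov/(sqrt(VarX)*sqrt(VarY)) = -0.1719

-0.1719


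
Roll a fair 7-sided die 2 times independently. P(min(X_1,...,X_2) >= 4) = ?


P(min >= 4) = P(all X_i >= 4) = (P(X_1 >= 4))^2
= (4/7)^2 = 16/49

16/49


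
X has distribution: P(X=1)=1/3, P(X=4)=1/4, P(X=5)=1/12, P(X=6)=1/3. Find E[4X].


E[4X] = sum(g(x)*P(x))
= 4*1/3 + 16*1/4 + 20*1/12 + 24*1/3
= 15

15


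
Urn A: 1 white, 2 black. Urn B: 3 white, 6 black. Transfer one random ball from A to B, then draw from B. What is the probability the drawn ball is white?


P(transfer white) = 1/3; P(transfer black) = 2/3
If white transferred: Urn II has 4 white of 10, so P(white|white moved) = 2/5
If black transferred: Urn II has 3 white of 10, so P(white|black moved) = 3/10
By total probability: P(white) = 1/3*2/5 + 2/3*3/10 = 1/3

1/3


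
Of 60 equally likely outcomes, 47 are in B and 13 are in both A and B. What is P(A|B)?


P(A|B) = P(A∩B)/P(B) = (13/60)/(47/60) = 13/47

13/47


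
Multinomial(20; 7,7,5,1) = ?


20! = 2432902008176640000
Denominator: 7!=5040 * 7!=5040 * 5!=120 * 1!=1
Coefficient = 2432902008176640000 / 3048192000 = 798145920

798145920


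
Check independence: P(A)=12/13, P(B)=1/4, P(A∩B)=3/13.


P(A)*P(B) = 12/13*1/4 = 3/13
P(A∩B) = 3/13, which equals P(A)P(B), so independent

Yes, A and B are independent


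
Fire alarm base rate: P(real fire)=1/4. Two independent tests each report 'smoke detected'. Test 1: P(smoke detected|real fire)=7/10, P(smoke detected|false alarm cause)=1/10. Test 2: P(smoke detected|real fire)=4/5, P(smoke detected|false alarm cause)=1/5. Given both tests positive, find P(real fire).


After test 1: P(+) = 7/10*1/4 + 1/10*3/4 = 1/4
P(B|+) = (7/40)/(1/4) = 7/10
After test 2 (use post1 as new prior): P(+) = 4/5*7/10 + 1/5*3/10 = 31/50
P(B|+,+) = (14/25)/(31/50) = 28/31

28/31


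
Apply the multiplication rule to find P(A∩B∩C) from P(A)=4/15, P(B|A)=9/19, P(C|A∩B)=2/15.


P(A∩B∩C) = P(A) * P(B|A) * P(C|A∩B)
= 4/15 * 9/19 * 2/15
= 12/95 * 2/15 = 8/475

8/475


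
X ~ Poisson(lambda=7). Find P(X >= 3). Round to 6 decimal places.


P(X>=3) = 1 - P(X<=2) = 1 - (e^(-7)*7^0/0! + e^(-7)*7^1/1! + e^(-7)*7^2/2!)
≈ 1 - (0.0009118820 + 0.0063831738 + 0.0223411082)
= 1 - 0.0296361640 = 0.9703638360
≈ 0.970364

0.970364


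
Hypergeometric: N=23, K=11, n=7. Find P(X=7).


P(X=7) = C(11,7)*C(12,0) / C(23,7)
= 330*1 / 245157
= 330/245157 = 10/7429

10/7429


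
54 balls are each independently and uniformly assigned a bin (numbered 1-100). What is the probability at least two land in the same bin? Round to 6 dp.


P(all different) = prod((100-i)/100 for i=0..53) = 0.000000
P(at least one match) = 1 - 0.000000 = 1.000000

1.000000


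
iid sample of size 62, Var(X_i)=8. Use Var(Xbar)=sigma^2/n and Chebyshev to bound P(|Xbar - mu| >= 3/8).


Var(Xbar) = Var(X)/n = 8/62
Chebyshev: P(|Xbar-mu| >= 3/8) <= Var(Xbar)/(3/8)^2 = (4/31)/(9/64) = 256/279

256/279


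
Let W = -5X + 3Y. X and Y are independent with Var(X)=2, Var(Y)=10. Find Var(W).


Independence => Cov(X,Y)=0
Var(-5X + 3Y) = (-5)^2*Var(X) + 3^2*Var(Y)
= 25*2 + 9*10 = 140

140


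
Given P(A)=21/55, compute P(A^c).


P(A') = 1 - P(A) = 1 - 21/55 = 34/55

34/55


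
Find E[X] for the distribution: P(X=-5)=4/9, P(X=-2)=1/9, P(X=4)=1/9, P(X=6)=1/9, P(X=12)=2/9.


E[X] = sum(x * P(x))
= -5*4/9 - 2*1/9 + 4*1/9 + 6*1/9 + 12*2/9
= 4/3

4/3


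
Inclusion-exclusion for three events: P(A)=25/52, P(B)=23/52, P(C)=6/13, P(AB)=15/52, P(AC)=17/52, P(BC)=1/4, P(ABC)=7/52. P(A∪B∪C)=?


P(A∪B∪C) = P(A)+P(B)+P(C) - P(AB)-P(AC)-P(BC) + P(ABC)
= 25/52+23/52+6/13 - 15/52-17/52-1/4 + 7/52
= 17/26

17/26


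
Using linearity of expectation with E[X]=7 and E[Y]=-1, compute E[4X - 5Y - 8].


E[4X - 5Y - 8] = 4*E[X] - 5*E[Y] - 8
= (4)*(7) + (-5)*(-1) + (-8)
= 28 + 5 - 8 = 25

25


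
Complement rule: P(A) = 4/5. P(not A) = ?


P(A') = 1 - P(A) = 1 - 4/5 = 1/5

1/5


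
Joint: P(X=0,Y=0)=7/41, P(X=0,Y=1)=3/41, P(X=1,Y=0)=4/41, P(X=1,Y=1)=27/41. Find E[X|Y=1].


P(Y=1) = 30/41
E[X|Y=1] = (0*3 + 1*27)/30 = 27/30 = 9/10

9/10


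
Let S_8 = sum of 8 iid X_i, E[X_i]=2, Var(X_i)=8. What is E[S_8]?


E[S_n] = n*E[X_1] = 8*2 = 16

16


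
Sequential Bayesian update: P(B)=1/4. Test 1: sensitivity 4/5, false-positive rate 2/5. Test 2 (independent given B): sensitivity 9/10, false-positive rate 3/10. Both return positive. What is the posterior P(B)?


After test 1: P(+) = 4/5*1/4 + 2/5*3/4 = 1/2
P(B|+) = (1/5)/(1/2) = 2/5
After test 2 (use post1 as new prior): P(+) = 9/10*2/5 + 3/10*3/5 = 27/50
P(B|+,+) = (9/25)/(27/50) = 2/3

2/3


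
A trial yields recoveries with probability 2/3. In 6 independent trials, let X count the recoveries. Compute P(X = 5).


P(X=5) = C(6,5) * p^5 * (1-p)^1
= 6 * 32/243 * 1/3
= 64/243

64/243


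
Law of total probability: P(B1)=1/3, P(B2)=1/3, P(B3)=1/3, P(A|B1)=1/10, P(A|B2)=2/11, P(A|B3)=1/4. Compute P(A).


P(A) = P(A|B1)P(B1) + P(A|B2)P(B2) + P(A|B3)P(B3)
= 1/10*1/3 + 2/11*1/3 + 1/4*1/3
= 1/30 + 2/33 + 1/12 = 39/220

39/220


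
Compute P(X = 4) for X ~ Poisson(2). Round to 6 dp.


P(X=4) = e^(-2) * 2^4 / 4!
≈ 0.1353352832 * 16 / 24
≈ 0.090224

0.090224


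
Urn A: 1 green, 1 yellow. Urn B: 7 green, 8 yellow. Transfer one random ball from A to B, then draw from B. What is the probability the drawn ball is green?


P(transfer green) = 1/2; P(transfer yellow) = 1/2
If green transferred: Urn II has 8 green of 16, so P(green|green moved) = 1/2
If yellow transferred: Urn II has 7 green of 16, so P(green|yellow moved) = 7/16
By total probability: P(green) = 1/2*1/2 + 1/2*7/16 = 15/32

15/32


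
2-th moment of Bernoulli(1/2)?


For Bernoulli: X in {0,1}
E[X^2] = 0^2*(1-1/2) + 1^2*1/2 = 1/2

1/2


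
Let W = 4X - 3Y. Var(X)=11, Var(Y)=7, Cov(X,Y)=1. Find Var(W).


Var(4X - 3Y) = 4^2*Var(X) + (-3)^2*Var(Y) + 2*4*(-3)*Cov(X,Y)
= 16*11 + 9*7 - 24*1
= 176 + 63 - 24 = 215

215


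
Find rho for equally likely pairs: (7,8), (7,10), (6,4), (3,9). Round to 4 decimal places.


Cov(X,Y) = -0.3125, Var(X) = 2.6875, Var(Y) = 5.1875
rho = Cov/(sqrt(VarX)*sqrt(VarY)) = -0.0837

-0.0837


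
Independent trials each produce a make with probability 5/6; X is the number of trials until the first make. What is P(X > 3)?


P(X > 3) = P(first 3 trials all fail) = (1-p)^3 = (1/6)^3 = 1/216

1/216


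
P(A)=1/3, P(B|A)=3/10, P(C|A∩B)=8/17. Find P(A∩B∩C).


P(A∩B∩C) = P(A) * P(B|A) * P(C|A∩B)
= 1/3 * 3/10 * 8/17
= 1/10 * 8/17 = 4/85

4/85


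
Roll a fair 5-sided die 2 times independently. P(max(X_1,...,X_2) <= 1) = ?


P(max <= 1) = P(all X_i <= 1) = (P(X_1 <= 1))^2
= (1/5)^2 = 1/25

1/25


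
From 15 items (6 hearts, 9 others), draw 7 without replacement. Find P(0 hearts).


P(X=0) = C(6,0)*C(9,7) / C(15,7)
= 1*36 / 6435
= 36/6435 = 4/715

4/715


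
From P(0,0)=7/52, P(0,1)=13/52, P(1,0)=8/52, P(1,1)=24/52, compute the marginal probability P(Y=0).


P(Y=0) = P(0,0)+P(1,0) = 7/52 + 8/52 = 15/52

15/52


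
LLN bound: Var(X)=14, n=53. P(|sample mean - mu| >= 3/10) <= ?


Var(Xbar) = Var(X)/n = 14/53
Chebyshev: P(|Xbar-mu| >= 3/10) <= Var(Xbar)/(3/10)^2 = (14/53)/(9/100) = 1400/477
Bound exceeds 1, so trivial bound: 1

1


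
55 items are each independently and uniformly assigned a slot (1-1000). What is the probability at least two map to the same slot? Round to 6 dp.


P(all different) = prod((1000-i)/1000 for i=0..54) = 0.220306
P(at least one match) = 1 - 0.220306 = 0.779694

0.779694


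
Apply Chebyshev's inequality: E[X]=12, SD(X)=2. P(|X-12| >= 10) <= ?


k = 10/2 = 5
Chebyshev: P(|X-mu| >= k*sigma) <= 1/k^2 = 1/5^2 = 1/25

1/25


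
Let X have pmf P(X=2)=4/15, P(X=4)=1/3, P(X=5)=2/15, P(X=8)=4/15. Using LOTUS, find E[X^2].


E[X^2] = sum(g(x)*P(x))
= 4*4/15 + 16*1/3 + 25*2/15 + 64*4/15
= 134/5

134/5


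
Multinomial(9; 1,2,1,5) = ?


9! = 362880
Denominator: 1!=1 * 2!=2 * 1!=1 * 5!=120
Coefficient = 362880 / 240 = 1512

1512


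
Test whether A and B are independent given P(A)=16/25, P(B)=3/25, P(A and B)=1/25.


P(A)*P(B) = 16/25*3/25 = 48/625
P(A∩B) = 1/25 != 48/625, so not independent

No, A and B are not independent


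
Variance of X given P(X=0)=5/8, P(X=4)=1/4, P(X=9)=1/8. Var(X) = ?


E[X] = 17/8, E[X^2] = 113/8
Var(X) = E[X^2] - (E[X])^2 = 113/8 - (17/8)^2 = 615/64

615/64


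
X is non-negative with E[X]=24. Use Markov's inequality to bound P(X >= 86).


Markov: P(X >= a) <= E[X]/a
P(X >= 86) <= 24/86 = 12/43

12/43


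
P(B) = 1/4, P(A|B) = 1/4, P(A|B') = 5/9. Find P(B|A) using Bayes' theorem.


P(A) = P(A|B)P(B) + P(A|B')P(B') = 1/4*1/4 + 5/9*3/4 = 23/48
P(B|A) = P(A|B)P(B)/P(A) = (1/16)/(23/48) = 3/23

3/23


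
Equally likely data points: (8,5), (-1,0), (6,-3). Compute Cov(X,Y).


E[X]=13/3, E[Y]=2/3, E[XY]=22/3
Cov(X,Y) = E[XY] - E[X]E[Y] = 22/3 - 13/3*2/3 = 40/9

40/9


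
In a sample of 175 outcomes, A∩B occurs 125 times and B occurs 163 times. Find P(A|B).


P(A|B) = P(A∩B)/P(B) = (125/175)/(163/175) = 125/163

125/163


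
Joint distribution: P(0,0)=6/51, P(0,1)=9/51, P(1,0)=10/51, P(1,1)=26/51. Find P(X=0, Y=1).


Read from table: P(X=0, Y=1) = 9/51 = 3/17

3/17


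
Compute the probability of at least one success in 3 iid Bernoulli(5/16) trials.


P(at least one) = 1 - P(none)
P(none) = (1 - 5/16)^3 = (11/16)^3 = 1331/4096
P(at least one) = 1 - 1331/4096 = 2765/4096

2765/4096


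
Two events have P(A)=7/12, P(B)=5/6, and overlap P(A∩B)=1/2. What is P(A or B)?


P(A∪B) = P(A) + P(B) - P(A∩B)
= 7/12 + 5/6 - 1/2 = 11/12

11/12


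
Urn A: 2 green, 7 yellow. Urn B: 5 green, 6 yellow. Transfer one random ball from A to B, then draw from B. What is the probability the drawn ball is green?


P(transfer green) = 2/9; P(transfer yellow) = 7/9
If green transferred: Urn II has 6 green of 12, so P(green|green moved) = 1/2
If yellow transferred: Urn II has 5 green of 12, so P(green|yellow moved) = 5/12
By total probability: P(green) = 2/9*1/2 + 7/9*5/12 = 47/108

47/108


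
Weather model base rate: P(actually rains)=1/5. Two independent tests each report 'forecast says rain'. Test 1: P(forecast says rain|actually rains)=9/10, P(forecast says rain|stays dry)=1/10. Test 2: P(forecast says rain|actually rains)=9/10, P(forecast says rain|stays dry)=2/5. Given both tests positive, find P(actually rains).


After test 1: P(+) = 9/10*1/5 + 1/10*4/5 = 13/50
P(B|+) = (9/50)/(13/50) = 9/13
After test 2 (use post1 as new prior): P(+) = 9/10*9/13 + 2/5*4/13 = 97/130
P(B|+,+) = (81/130)/(97/130) = 81/97

81/97


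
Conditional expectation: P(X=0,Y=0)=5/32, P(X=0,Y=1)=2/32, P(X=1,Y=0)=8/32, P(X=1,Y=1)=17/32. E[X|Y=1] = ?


P(Y=1) = 19/32
E[X|Y=1] = (0*2 + 1*17)/19 = 17/19

17/19


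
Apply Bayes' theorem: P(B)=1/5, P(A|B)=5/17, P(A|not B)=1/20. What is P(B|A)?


P(A) = P(A|B)P(B) + P(A|B')P(B') = 5/17*1/5 + 1/20*4/5 = 42/425
P(B|A) = P(A|B)P(B)/P(A) = (1/17)/(42/425) = 25/42

25/42


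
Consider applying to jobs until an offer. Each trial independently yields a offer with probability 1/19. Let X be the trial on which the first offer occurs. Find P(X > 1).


P(X > 1) = P(first 1 trials all fail) = (1-p)^1 = (18/19)^1 = 18/19

18/19


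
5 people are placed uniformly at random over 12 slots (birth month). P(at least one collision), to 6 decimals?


P(all different) = prod((12-i)/12 for i=0..4) = 0.381944
P(at least one match) = 1 - 0.381944 = 0.618056

0.618056


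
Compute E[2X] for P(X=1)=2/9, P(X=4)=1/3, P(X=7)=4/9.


E[2X] = sum(g(x)*P(x))
= 2*2/9 + 8*1/3 + 14*4/9
= 28/3

28/3


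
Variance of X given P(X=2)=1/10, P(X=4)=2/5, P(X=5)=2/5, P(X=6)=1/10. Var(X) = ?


E[X] = 22/5, E[X^2] = 102/5
Var(X) = E[X^2] - (E[X])^2 = 102/5 - (22/5)^2 = 26/25

26/25


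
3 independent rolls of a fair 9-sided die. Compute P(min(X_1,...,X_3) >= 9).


P(min >= 9) = P(all X_i >= 9) = (P(X_1 >= 9))^3
= (1/9)^3 = 1/729

1/729


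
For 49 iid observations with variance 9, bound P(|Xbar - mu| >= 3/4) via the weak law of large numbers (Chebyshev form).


Var(Xbar) = Var(X)/n = 9/49
Chebyshev: P(|Xbar-mu| >= 3/4) <= Var(Xbar)/(3/4)^2 = (9/49)/(9/16) = 16/49

16/49


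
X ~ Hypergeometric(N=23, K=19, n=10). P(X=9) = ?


P(X=9) = C(19,9)*C(4,1) / C(23,10)
= 92378*4 / 1144066
= 369512/1144066 = 52/161

52/161


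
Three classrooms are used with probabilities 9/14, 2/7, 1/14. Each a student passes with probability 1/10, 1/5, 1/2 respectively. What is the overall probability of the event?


P(A) = P(A|B1)P(B1) + P(A|B2)P(B2) + P(A|B3)P(B3)
= 1/10*9/14 + 1/5*2/7 + 1/2*1/14
= 9/140 + 2/35 + 1/28 = 11/70

11/70


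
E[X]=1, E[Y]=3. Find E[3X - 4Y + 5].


E[3X - 4Y + 5] = 3*E[X] - 4*E[Y] + 5
= (3)*(1) + (-4)*(3) + (5)
= 3 - 12 + 5 = -4

-4


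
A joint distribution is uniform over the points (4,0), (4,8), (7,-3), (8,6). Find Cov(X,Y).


E[X]=23/4, E[Y]=11/4, E[XY]=59/4
Cov(X,Y) = E[XY] - E[X]E[Y] = 59/4 - 23/4*11/4 = -17/16

-17/16


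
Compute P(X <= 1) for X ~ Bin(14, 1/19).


P(X<=1) = P(X=0) + P(X=1)
= 374813367582081024/799006685782884121 + 291521508119396352/799006685782884121
= 666334875701477376/799006685782884121

666334875701477376/799006685782884121


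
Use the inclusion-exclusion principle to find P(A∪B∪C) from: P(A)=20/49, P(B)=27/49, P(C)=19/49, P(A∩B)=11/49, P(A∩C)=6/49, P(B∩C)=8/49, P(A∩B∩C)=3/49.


P(A∪B∪C) = P(A)+P(B)+P(C) - P(AB)-P(AC)-P(BC) + P(ABC)
= 20/49+27/49+19/49 - 11/49-6/49-8/49 + 3/49
= 44/49

44/49


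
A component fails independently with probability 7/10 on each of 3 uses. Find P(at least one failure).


P(at least one) = 1 - P(none)
P(none) = (1 - 7/10)^3 = (3/10)^3 = 27/1000
P(at least one) = 1 - 27/1000 = 973/1000

973/1000


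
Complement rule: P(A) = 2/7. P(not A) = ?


P(A') = 1 - P(A) = 1 - 2/7 = 5/7

5/7


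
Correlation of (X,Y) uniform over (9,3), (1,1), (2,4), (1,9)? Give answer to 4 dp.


Cov(X,Y) = -2.5625, Var(X) = 11.1875, Var(Y) = 8.6875
rho = Cov/(sqrt(VarX)*sqrt(VarY)) = -0.2599

-0.2599


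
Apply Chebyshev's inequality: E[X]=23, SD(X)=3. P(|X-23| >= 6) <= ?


k = 6/3 = 2
Chebyshev: P(|X-mu| >= k*sigma) <= 1/k^2 = 1/2^2 = 1/4

1/4


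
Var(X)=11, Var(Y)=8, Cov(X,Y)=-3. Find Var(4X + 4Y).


Var(4X + 4Y) = 4^2*Var(X) + 4^2*Var(Y) + 2*4*4*Cov(X,Y)
= 16*11 + 16*8 + 32*(-3)
= 176 + 128 - 96 = 208

208


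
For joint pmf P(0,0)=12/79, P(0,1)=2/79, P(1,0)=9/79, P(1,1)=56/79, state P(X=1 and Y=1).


Read from table: P(X=1, Y=1) = 56/79

56/79


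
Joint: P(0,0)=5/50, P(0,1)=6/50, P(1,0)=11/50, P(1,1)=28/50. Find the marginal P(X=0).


P(X=0) = P(0,0)+P(0,1) = 5/50 + 6/50 = 11/50

11/50


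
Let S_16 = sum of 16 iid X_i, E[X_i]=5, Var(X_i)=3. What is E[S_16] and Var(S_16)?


E[S_n] = n*mu = 16*5 = 80
Var(S_n) = n*sigma^2 = 16*3 = 48

E[S_16]=80, Var(S_16)=48


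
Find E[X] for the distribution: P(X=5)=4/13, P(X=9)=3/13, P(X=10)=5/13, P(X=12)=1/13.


E[X] = sum(x * P(x))
= 5*4/13 + 9*3/13 + 10*5/13 + 12*1/13
= 109/13

109/13


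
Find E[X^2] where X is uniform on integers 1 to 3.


E[X^2] = (1/3) * sum(x^2 for x=1..3)
= 14/3

14/3


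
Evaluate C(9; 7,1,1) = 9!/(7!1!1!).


9! = 362880
Denominator: 7!=5040 * 1!=1 * 1!=1
Coefficient = 362880 / 5040 = 72

72


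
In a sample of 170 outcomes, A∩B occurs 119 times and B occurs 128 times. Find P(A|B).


P(A|B) = P(A∩B)/P(B) = (119/170)/(128/170) = 119/128

119/128


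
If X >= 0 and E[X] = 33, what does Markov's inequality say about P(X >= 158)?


Markov: P(X >= a) <= E[X]/a
P(X >= 158) <= 33/158

33/158


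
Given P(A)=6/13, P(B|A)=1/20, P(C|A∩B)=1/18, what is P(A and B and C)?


P(A∩B∩C) = P(A) * P(B|A) * P(C|A∩B)
= 6/13 * 1/20 * 1/18
= 3/130 * 1/18 = 1/780

1/780


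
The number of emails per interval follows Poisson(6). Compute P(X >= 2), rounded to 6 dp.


P(X>=2) = 1 - P(X<=1) = 1 - (e^(-6)*6^0/0! + e^(-6)*6^1/1!)
≈ 1 - (0.0024787522 + 0.0148725131)
= 1 - 0.0173512653 = 0.9826487347
≈ 0.982649

0.982649


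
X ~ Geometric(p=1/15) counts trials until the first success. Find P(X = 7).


P(X=7) = (1-p)^6 * p = (14/15)^6 * 1/15
= 7529536/11390625 * 1/15 = 7529536/170859375

7529536/170859375


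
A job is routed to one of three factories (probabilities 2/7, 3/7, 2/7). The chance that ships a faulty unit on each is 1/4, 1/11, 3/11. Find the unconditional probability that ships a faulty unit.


P(A) = P(A|B1)P(B1) + P(A|B2)P(B2) + P(A|B3)P(B3)
= 1/4*2/7 + 1/11*3/7 + 3/11*2/7
= 1/14 + 3/77 + 6/77 = 29/154

29/154


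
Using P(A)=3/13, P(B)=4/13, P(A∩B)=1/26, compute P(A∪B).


P(A∪B) = P(A) + P(B) - P(A∩B)
= 3/13 + 4/13 - 1/26 = 1/2

1/2


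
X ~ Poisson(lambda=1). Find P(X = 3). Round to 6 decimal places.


P(X=3) = e^(-1) * 1^3 / 3!
≈ 0.3678794412 * 1 / 6
≈ 0.061313

0.061313


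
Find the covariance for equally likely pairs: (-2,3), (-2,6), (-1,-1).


E[X]=-5/3, E[Y]=8/3, E[XY]=-17/3
Cov(X,Y) = E[XY] - E[X]E[Y] = -17/3 + 5/3*8/3 = -11/9

-11/9


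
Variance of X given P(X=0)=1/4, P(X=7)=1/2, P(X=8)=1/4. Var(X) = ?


E[X] = 11/2, E[X^2] = 81/2
Var(X) = E[X^2] - (E[X])^2 = 81/2 - (11/2)^2 = 41/4

41/4


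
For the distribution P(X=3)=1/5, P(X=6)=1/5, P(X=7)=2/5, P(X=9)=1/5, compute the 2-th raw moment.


E[X^2] = sum(x^2 * P(x))
= 9*1/5 + 36*1/5 + 49*2/5 + 81*1/5
= 224/5

224/5


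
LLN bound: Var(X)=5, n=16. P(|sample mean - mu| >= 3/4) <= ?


Var(Xbar) = Var(X)/n = 5/16
Chebyshev: P(|Xbar-mu| >= 3/4) <= Var(Xbar)/(3/4)^2 = (5/16)/(9/16) = 5/9

5/9


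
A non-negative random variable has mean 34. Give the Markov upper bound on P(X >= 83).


Markov: P(X >= a) <= E[X]/a
P(X >= 83) <= 34/83

34/83


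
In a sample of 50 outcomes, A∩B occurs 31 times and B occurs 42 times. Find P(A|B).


P(A|B) = P(A∩B)/P(B) = (31/50)/(42/50) = 31/42

31/42


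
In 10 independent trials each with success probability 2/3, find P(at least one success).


P(at least one) = 1 - P(none)
P(none) = (1 - 2/3)^10 = (1/3)^10 = 1/59049
P(at least one) = 1 - 1/59049 = 59048/59049

59048/59049


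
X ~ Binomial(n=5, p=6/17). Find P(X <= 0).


P(X<=0) = P(X=0)
= 161051/1419857
= 161051/1419857

161051/1419857


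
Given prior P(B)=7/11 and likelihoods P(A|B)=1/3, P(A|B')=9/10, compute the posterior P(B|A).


P(A) = P(A|B)P(B) + P(A|B')P(B') = 1/3*7/11 + 9/10*4/11 = 89/165
P(B|A) = P(A|B)P(B)/P(A) = (7/33)/(89/165) = 35/89

35/89


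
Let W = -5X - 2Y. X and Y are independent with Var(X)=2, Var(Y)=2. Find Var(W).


Independence => Cov(X,Y)=0
Var(-5X - 2Y) = (-5)^2*Var(X) + (-2)^2*Var(Y)
= 25*2 + 4*2 = 58

58


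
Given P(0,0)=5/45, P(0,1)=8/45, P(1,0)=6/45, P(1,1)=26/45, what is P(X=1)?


P(X=1) = P(1,0)+P(1,1) = 6/45 + 26/45 = 32/45

32/45


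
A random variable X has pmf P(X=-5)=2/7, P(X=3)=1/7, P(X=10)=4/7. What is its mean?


E[X] = sum(x * P(x))
= -5*2/7 + 3*1/7 + 10*4/7
= 33/7

33/7


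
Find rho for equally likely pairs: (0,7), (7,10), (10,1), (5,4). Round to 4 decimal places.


Cov(X,Y) = -5.2500, Var(X) = 13.2500, Var(Y) = 11.2500
rho = Cov/(sqrt(VarX)*sqrt(VarY)) = -0.4300

-0.4300


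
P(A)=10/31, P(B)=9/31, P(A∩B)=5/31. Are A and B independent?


P(A)*P(B) = 10/31*9/31 = 90/961
P(A∩B) = 5/31 != 90/961, so not independent

No, A and B are not independent


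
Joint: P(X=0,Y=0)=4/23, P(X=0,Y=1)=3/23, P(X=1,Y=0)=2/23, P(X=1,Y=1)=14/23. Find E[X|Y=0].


P(Y=0) = 6/23
E[X|Y=0] = (0*4 + 1*2)/6 = 2/6 = 1/3

1/3


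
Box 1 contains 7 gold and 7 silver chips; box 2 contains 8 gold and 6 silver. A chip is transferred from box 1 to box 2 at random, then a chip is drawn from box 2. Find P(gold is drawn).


P(transfer gold) = 7/14 = 1/2; P(transfer silver) = 1/2
If gold transferred: Urn II has 9 gold of 15, so P(gold|gold moved) = 3/5
If silver transferred: Urn II has 8 gold of 15, so P(gold|silver moved) = 8/15
By total probability: P(gold) = 1/2*3/5 + 1/2*8/15 = 17/30

17/30


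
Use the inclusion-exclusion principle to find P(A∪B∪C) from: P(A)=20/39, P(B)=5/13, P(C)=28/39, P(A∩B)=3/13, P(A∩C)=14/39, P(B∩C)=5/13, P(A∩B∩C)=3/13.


P(A∪B∪C) = P(A)+P(B)+P(C) - P(AB)-P(AC)-P(BC) + P(ABC)
= 20/39+5/13+28/39 - 3/13-14/39-5/13 + 3/13
= 34/39

34/39


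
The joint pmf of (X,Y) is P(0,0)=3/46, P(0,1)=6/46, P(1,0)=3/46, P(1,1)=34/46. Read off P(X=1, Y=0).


Read from table: P(X=1, Y=0) = 3/46

3/46


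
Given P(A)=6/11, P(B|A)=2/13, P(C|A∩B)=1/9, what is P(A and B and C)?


P(A∩B∩C) = P(A) * P(B|A) * P(C|A∩B)
= 6/11 * 2/13 * 1/9
= 12/143 * 1/9 = 4/429

4/429


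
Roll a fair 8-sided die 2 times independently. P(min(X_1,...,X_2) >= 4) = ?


P(min >= 4) = P(all X_i >= 4) = (P(X_1 >= 4))^2
= (5/8)^2 = 25/64

25/64


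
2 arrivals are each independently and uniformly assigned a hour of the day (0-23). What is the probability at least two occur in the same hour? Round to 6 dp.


P(all different) = prod((24-i)/24 for i=0..1) = 0.958333
P(at least one match) = 1 - 0.958333 = 0.041667

0.041667


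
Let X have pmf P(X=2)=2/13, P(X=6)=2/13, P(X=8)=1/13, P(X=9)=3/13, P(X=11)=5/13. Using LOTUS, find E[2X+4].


E[2X+4] = sum(g(x)*P(x))
= 8*2/13 + 16*2/13 + 20*1/13 + 22*3/13 + 26*5/13
= 264/13

264/13


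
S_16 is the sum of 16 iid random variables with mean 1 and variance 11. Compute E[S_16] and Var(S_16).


E[S_n] = n*mu = 16*1 = 16
Var(S_n) = n*sigma^2 = 16*11 = 176

E[S_16]=16, Var(S_16)=176


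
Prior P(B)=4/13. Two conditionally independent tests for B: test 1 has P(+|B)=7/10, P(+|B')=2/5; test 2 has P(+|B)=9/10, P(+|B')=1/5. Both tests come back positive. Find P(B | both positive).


After test 1: P(+) = 7/10*4/13 + 2/5*9/13 = 32/65
P(B|+) = (14/65)/(32/65) = 7/16
After test 2 (use post1 as new prior): P(+) = 9/10*7/16 + 1/5*9/16 = 81/160
P(B|+,+) = (63/160)/(81/160) = 7/9

7/9


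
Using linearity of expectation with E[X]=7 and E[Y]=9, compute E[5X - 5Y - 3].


E[5X - 5Y - 3] = 5*E[X] - 5*E[Y] - 3
= (5)*(7) + (-5)*(9) + (-3)
= 35 - 45 - 3 = -13

-13


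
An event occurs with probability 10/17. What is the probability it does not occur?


P(A') = 1 - P(A) = 1 - 10/17 = 7/17

7/17


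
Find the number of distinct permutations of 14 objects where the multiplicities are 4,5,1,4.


14! = 87178291200
Denominator: 4!=24 * 5!=120 * 1!=1 * 4!=24
Coefficient = 87178291200 / 69120 = 1261260

1261260


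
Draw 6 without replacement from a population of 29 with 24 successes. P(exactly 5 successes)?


P(X=5) = C(24,5)*C(5,1) / C(29,6)
= 42504*5 / 475020
= 212520/475020 = 506/1131

506/1131


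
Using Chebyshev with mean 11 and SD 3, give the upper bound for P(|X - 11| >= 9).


k = 9/3 = 3
Chebyshev: P(|X-mu| >= k*sigma) <= 1/k^2 = 1/3^2 = 1/9

1/9


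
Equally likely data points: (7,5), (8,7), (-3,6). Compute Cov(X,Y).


E[X]=4, E[Y]=6, E[XY]=73/3
Cov(X,Y) = E[XY] - E[X]E[Y] = 73/3 - 4*6 = 1/3

1/3


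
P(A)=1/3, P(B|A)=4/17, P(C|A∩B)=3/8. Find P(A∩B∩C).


P(A∩B∩C) = P(A) * P(B|A) * P(C|A∩B)
= 1/3 * 4/17 * 3/8
= 4/51 * 3/8 = 1/34

1/34


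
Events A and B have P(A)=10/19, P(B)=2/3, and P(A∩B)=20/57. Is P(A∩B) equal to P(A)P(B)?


P(A)*P(B) = 10/19*2/3 = 20/57
P(A∩B) = 20/57, which equals P(A)P(B), so independent

Yes, A and B are independent


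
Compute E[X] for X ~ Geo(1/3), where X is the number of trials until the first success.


For geometric (trials until first success), E[X] = 1/p = 1/(1/3) = 3

3


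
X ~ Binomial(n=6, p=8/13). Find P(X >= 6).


P(X>=6) = P(X=6)
= 262144/4826809
= 262144/4826809

262144/4826809


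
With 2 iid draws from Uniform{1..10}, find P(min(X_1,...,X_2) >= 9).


P(min >= 9) = P(all X_i >= 9) = (P(X_1 >= 9))^2
= (2/10)^2 = (1/5)^2 = 1/25

1/25


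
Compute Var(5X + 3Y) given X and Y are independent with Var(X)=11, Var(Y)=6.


Independence => Cov(X,Y)=0
Var(5X + 3Y) = 5^2*Var(X) + 3^2*Var(Y)
= 25*11 + 9*6 = 329

329


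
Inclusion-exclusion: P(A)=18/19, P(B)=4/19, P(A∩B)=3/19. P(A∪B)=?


P(A∪B) = P(A) + P(B) - P(A∩B)
= 18/19 + 4/19 - 3/19 = 1

1


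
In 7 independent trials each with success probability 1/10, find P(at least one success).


P(at least one) = 1 - P(none)
P(none) = (1 - 1/10)^7 = (9/10)^7 = 4782969/10000000
P(at least one) = 1 - 4782969/10000000 = 5217031/10000000

5217031/10000000


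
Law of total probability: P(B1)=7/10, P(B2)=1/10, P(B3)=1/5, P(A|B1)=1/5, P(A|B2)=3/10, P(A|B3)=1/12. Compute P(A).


P(A) = P(A|B1)P(B1) + P(A|B2)P(B2) + P(A|B3)P(B3)
= 1/5*7/10 + 3/10*1/10 + 1/12*1/5
= 7/50 + 3/100 + 1/60 = 14/75

14/75


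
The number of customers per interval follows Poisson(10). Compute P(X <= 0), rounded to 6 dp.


P(X<=0) = e^(-10)*10^0/0!
≈ 0.0000453999
≈ 0.000045

0.000045


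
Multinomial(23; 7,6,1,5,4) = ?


23! = 25852016738884976640000
Denominator: 7!=5040 * 6!=720 * 1!=1 * 5!=120 * 4!=24
Coefficient = 25852016738884976640000 / 10450944000 = 2473653742560

2473653742560


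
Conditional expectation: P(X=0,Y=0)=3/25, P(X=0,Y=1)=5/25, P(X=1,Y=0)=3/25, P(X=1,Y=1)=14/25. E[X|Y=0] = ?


P(Y=0) = 6/25
E[X|Y=0] = (0*3 + 1*3)/6 = 3/6 = 1/2

1/2


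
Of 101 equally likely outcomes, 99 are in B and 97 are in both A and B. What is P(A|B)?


P(A|B) = P(A∩B)/P(B) = (97/101)/(99/101) = 97/99

97/99


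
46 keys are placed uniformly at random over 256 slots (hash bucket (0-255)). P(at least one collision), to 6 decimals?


P(all different) = prod((256-i)/256 for i=0..45) = 0.013483
P(at least one match) = 1 - 0.013483 = 0.986517

0.986517


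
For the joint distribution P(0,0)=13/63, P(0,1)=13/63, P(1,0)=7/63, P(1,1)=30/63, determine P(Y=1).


P(Y=1) = P(0,1)+P(1,1) = 13/63 + 30/63 = 43/63

43/63


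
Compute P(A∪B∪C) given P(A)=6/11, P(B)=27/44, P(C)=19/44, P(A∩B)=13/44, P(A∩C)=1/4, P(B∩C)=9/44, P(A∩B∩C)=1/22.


P(A∪B∪C) = P(A)+P(B)+P(C) - P(AB)-P(AC)-P(BC) + P(ABC)
= 6/11+27/44+19/44 - 13/44-1/4-9/44 + 1/22
= 39/44

39/44


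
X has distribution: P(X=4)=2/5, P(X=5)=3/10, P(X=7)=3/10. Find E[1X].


E[1X] = sum(g(x)*P(x))
= 4*2/5 + 5*3/10 + 7*3/10
= 26/5

26/5


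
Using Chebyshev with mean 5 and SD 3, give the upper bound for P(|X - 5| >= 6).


k = 6/3 = 2
Chebyshev: P(|X-mu| >= k*sigma) <= 1/k^2 = 1/2^2 = 1/4

1/4


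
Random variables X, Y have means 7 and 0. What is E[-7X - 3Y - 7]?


E[-7X - 3Y - 7] = -7*E[X] - 3*E[Y] - 7
= (-7)*(7) + (-3)*(0) + (-7)
= -49 + 0 - 7 = -56

-56


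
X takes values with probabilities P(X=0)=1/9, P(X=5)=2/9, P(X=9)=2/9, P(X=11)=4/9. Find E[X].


E[X] = sum(x * P(x))
= 0*1/9 + 5*2/9 + 9*2/9 + 11*4/9
= 8

8


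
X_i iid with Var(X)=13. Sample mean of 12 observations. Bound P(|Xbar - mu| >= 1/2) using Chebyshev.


Var(Xbar) = Var(X)/n = 13/12
Chebyshev: P(|Xbar-mu| >= 1/2) <= Var(Xbar)/(1/2)^2 = (13/12)/(1/4) = 13/3
Bound exceeds 1, so trivial bound: 1

1


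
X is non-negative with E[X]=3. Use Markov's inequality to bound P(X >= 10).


Markov: P(X >= a) <= E[X]/a
P(X >= 10) <= 3/10

3/10


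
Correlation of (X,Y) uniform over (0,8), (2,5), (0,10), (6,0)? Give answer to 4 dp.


Cov(X,Y) = -9.0000, Var(X) = 6.0000, Var(Y) = 14.1875
rho = Cov/(sqrt(VarX)*sqrt(VarY)) = -0.9755

-0.9755


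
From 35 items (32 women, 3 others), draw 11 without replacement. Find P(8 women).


P(X=8) = C(32,8)*C(3,3) / C(35,11)
= 10518300*1 / 417225900
= 10518300/417225900 = 3/119

3/119


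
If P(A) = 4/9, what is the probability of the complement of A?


P(A') = 1 - P(A) = 1 - 4/9 = 5/9

5/9


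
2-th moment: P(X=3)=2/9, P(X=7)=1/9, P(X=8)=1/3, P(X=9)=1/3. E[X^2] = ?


E[X^2] = sum(x^2 * P(x))
= 9*2/9 + 49*1/9 + 64*1/3 + 81*1/3
= 502/9

502/9


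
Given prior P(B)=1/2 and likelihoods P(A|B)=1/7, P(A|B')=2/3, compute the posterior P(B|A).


P(A) = P(A|B)P(B) + P(A|B')P(B') = 1/7*1/2 + 2/3*1/2 = 17/42
P(B|A) = P(A|B)P(B)/P(A) = (1/14)/(17/42) = 3/17

3/17


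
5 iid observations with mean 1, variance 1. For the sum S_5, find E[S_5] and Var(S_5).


E[S_n] = n*mu = 5*1 = 5
Var(S_n) = n*sigma^2 = 5*1 = 5

E[S_5]=5, Var(S_5)=5


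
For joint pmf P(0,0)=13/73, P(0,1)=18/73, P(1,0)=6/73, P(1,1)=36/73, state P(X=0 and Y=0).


Read from table: P(X=0, Y=0) = 13/73

13/73


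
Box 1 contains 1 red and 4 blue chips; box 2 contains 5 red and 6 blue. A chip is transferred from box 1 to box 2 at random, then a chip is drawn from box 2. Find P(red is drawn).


P(transfer red) = 1/5; P(transfer blue) = 4/5
If red transferred: Urn II has 6 red of 12, so P(red|red moved) = 1/2
If blue transferred: Urn II has 5 red of 12, so P(red|blue moved) = 5/12
By total probability: P(red) = 1/5*1/2 + 4/5*5/12 = 13/30

13/30


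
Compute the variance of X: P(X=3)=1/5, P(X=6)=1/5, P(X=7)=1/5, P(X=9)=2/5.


E[X] = 34/5, E[X^2] = 256/5
Var(X) = E[X^2] - (E[X])^2 = 256/5 - (34/5)^2 = 124/25

124/25


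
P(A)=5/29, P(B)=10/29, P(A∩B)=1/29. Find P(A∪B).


P(A∪B) = P(A) + P(B) - P(A∩B)
= 5/29 + 10/29 - 1/29 = 14/29

14/29


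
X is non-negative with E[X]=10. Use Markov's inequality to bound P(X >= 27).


Markov: P(X >= a) <= E[X]/a
P(X >= 27) <= 10/27

10/27
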